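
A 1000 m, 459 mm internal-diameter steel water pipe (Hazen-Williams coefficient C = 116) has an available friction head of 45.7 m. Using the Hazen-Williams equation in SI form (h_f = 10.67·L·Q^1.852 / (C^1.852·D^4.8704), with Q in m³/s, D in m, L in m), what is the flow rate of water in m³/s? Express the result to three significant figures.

Q ≈ 0.788 m³/s

Rearranging: Q = [h_f·C^1.852·D^4.8704 / (10.67·L)]^(1/1.852)
Q = [45.7·116^1.852·0.459^4.8704 / (10.67·1000)]^0.540 = 0.7877 m³/s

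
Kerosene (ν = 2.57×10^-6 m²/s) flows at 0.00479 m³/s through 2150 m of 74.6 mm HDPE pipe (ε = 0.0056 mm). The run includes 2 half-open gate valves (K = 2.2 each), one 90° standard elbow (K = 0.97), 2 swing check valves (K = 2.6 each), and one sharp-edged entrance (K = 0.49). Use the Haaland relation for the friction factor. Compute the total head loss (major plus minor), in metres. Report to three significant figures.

H_L ≈ 41.5 m

V = 4Q/(πD²) = 1.096 m/s; V²/2g = 0.06121 m
Re = 3.18×10^4, ε/D = 7.51×10^-5 → f = 0.02315 (Haaland)
Major: h_f = f(L/D)·V²/2g = 0.02315·28820·0.06121 = 40.84 m
Minor: ΣK = 11.1; h_m = ΣK·V²/2g = 0.6770 m
Total H_L = 40.84 + 0.6770 = 41.51 m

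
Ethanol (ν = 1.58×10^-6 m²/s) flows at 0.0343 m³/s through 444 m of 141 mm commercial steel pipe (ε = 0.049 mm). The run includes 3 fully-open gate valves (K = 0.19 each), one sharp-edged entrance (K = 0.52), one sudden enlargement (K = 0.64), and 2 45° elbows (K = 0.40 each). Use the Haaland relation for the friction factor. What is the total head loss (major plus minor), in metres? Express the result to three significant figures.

H_L ≈ 14.4 m

V = 4Q/(πD²) = 2.197 m/s; V²/2g = 0.2459 m
Re = 1.96×10^5, ε/D = 3.48×10^-4 → f = 0.01783 (Haaland)
Major: h_f = f(L/D)·V²/2g = 0.01783·3149·0.2459 = 13.81 m
Minor: ΣK = 2.53; h_m = ΣK·V²/2g = 0.6222 m
Total H_L = 13.81 + 0.6222 = 14.43 m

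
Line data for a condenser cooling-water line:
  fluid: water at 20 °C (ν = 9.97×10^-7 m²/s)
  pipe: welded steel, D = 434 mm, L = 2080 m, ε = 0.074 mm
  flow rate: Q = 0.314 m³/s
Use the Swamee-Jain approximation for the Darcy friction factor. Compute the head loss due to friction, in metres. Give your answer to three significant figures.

h_f ≈ 16.0 m

V = 4Q/(πD²) = 4·0.314/(π·0.434²) = 2.123 m/s
Re = VD/ν = 2.123·0.434/9.97×10^-7 = 9.24×10^5 → turbulent
ε/D = 0.074/434 = 1.71×10^-4
Swamee-Jain: f = 0.01451
h_f = f(L/D)V²/(2g) = 0.01451·(2080/0.434)·2.123²/(2·9.81) = 15.97 m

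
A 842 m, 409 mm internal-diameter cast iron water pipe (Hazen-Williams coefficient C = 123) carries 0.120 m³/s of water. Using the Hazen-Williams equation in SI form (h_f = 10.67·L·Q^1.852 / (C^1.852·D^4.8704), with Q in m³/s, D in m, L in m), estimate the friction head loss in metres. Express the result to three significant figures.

h_f = 10.67·842·0.120^1.852 / (123^1.852·0.409^4.8704) = 1.856 m

h_f ≈ 1.86 m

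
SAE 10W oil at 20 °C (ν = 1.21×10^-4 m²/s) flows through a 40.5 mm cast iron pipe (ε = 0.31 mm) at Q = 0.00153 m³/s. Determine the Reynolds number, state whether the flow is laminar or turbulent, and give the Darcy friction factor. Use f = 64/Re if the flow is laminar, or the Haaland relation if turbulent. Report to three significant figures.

V = 4Q/(πD²) = 1.188 m/s
Re = VD/ν = 1.188·0.0405/1.21×10^-4 = 398
Re < 2300 → laminar → f = 64/Re = 0.1610

Re ≈ 398; laminar; f = 64/Re ≈ 0.161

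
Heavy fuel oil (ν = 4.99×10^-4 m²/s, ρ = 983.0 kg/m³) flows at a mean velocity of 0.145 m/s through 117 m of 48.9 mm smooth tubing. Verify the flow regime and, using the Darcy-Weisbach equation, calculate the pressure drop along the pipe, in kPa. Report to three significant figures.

Re = VD/ν = 0.145·0.04890/4.99×10^-4 = 14.2 → laminar (Re < 2300)
f = 64/Re = 4.504
h_f = f(L/D)V²/(2g) = 4.504·(117/0.04890)·0.145²/(2·9.81) = 11.55 m
Δp = ρg·h_f = 983.0·9.81·11.55 = 111.4 kPa

Δp ≈ 111 kPa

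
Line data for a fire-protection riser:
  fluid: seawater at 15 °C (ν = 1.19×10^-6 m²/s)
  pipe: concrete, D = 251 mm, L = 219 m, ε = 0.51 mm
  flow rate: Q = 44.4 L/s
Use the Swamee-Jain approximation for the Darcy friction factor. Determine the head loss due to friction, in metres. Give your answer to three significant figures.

h_f ≈ 0.882 m

V = 4Q/(πD²) = 4·0.0444/(π·0.251²) = 0.8973 m/s
Re = VD/ν = 0.8973·0.251/1.19×10^-6 = 1.89×10^5 → turbulent
ε/D = 0.51/251 = 0.00203
Swamee-Jain: f = 0.02463
h_f = f(L/D)V²/(2g) = 0.02463·(219/0.251)·0.8973²/(2·9.81) = 0.8818 m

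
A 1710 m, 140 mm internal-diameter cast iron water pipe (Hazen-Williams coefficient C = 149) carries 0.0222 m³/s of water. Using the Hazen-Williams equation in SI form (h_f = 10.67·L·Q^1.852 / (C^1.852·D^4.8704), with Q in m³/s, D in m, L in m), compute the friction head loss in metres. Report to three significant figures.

h_f = 10.67·1710·0.0222^1.852 / (149^1.852·0.140^4.8704) = 21.51 m

h_f ≈ 21.5 m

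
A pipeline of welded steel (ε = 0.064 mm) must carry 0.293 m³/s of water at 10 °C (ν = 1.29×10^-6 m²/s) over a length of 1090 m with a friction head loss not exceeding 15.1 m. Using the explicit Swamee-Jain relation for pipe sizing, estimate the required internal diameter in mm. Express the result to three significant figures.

D ≈ 381 mm

Swamee-Jain (Type III): D = 0.66·[ε^1.25·(LQ²/(gh_f))^4.75 + ν·Q^9.4·(L/(gh_f))^5.2]^0.04
LQ²/(gh_f) = 0.6317; L/(gh_f) = 7.358
Term 1 = ε^1.25·(…)^4.75 = 6.46×10^-7; Term 2 = ν·Q^9.4·(…)^5.2 = 4.04×10^-7
D = 0.66·(6.46×10^-7 + 4.04×10^-7)^0.04 = 0.3805 m = 381 mm
Check: V = 2.58 m/s, Re = 7.60×10^5, f = 0.01468, h_f = 14.2 m ≈ 15.1 m ✓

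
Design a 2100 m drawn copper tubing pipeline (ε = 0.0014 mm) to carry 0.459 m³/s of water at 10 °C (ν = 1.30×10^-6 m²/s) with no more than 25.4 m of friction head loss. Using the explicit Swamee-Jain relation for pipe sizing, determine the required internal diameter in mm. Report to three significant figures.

Swamee-Jain (Type III): D = 0.66·[ε^1.25·(LQ²/(gh_f))^4.75 + ν·Q^9.4·(L/(gh_f))^5.2]^0.04
LQ²/(gh_f) = 1.776; L/(gh_f) = 8.428
Term 1 = ε^1.25·(…)^4.75 = 7.36×10^-7; Term 2 = ν·Q^9.4·(…)^5.2 = 5.61×10^-5
D = 0.66·(7.36×10^-7 + 5.61×10^-5)^0.04 = 0.4464 m = 446 mm
Check: V = 2.93 m/s, Re = 1.01×10^6, f = 0.01167, h_f = 24.1 m ≈ 25.4 m ✓

D ≈ 446 mm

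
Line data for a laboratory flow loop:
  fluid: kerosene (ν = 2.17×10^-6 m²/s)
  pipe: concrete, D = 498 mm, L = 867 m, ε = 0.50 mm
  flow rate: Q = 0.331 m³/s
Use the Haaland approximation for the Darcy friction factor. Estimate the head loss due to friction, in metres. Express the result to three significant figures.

h_f ≈ 5.22 m

V = 4Q/(πD²) = 4·0.331/(π·0.498²) = 1.699 m/s
Re = VD/ν = 1.699·0.498/2.17×10^-6 = 3.90×10^5 → turbulent
ε/D = 0.50/498 = 0.00100
Haaland: f = 0.02035
h_f = f(L/D)V²/(2g) = 0.02035·(867/0.498)·1.699²/(2·9.81) = 5.216 m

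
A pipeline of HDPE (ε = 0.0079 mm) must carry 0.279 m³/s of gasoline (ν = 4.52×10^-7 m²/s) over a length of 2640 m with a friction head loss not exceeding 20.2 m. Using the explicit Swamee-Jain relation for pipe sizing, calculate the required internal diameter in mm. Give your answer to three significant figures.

Swamee-Jain (Type III): D = 0.66·[ε^1.25·(LQ²/(gh_f))^4.75 + ν·Q^9.4·(L/(gh_f))^5.2]^0.04
LQ²/(gh_f) = 1.037; L/(gh_f) = 13.32
Term 1 = ε^1.25·(…)^4.75 = 4.98×10^-7; Term 2 = ν·Q^9.4·(…)^5.2 = 1.96×10^-6
D = 0.66·(4.98×10^-7 + 1.96×10^-6)^0.04 = 0.3937 m = 394 mm
Check: V = 2.29 m/s, Re = 2.00×10^6, f = 0.01107, h_f = 19.9 m ≈ 20.2 m ✓

D ≈ 394 mm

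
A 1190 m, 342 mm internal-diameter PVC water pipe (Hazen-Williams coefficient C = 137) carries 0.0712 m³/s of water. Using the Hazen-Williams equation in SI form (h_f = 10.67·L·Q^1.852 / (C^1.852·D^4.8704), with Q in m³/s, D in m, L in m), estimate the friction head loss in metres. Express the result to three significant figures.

h_f = 10.67·1190·0.0712^1.852 / (137^1.852·0.342^4.8704) = 1.953 m

h_f ≈ 1.95 m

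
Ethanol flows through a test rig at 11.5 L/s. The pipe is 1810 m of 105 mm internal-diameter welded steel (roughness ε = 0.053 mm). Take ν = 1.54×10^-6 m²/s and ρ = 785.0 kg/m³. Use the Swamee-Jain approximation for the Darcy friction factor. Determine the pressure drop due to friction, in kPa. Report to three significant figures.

Δp ≈ 247 kPa

V = 4Q/(πD²) = 4·0.0115/(π·0.105²) = 1.328 m/s
Re = VD/ν = 1.328·0.105/1.54×10^-6 = 9.06×10^4 → turbulent
ε/D = 0.053/105 = 5.05×10^-4
Swamee-Jain: f = 0.02070
h_f = f(L/D)V²/(2g) = 0.02070·(1810/0.105)·1.328²/(2·9.81) = 32.08 m
Δp = ρg·h_f = 785.0·9.81·32.08 = 247.1 kPa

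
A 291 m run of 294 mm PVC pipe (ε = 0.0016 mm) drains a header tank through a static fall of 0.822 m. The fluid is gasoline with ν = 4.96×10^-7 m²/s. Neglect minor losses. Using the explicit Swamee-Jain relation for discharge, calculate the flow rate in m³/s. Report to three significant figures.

Swamee-Jain (Type II): Q = -0.965·√(gD⁵h_f/L)·ln[ε/(3.7D) + √(3.17ν²L/(gD³h_f))]
√(gD⁵h_f/L) = √(9.81·0.294⁵·0.822/291) = 0.007802
ε/(3.7D) = 1.47×10^-6; √(3.17ν²L/(gD³h_f)) = 3.33×10^-5
Q = -0.965·0.007802·ln(3.475×10^-5) = 0.07730 m³/s
Check: V = 1.14 m/s, Re = 6.75×10^5, f = 0.01252, h_f = 0.819 m ≈ 0.822 m ✓

Q ≈ 0.0773 m³/s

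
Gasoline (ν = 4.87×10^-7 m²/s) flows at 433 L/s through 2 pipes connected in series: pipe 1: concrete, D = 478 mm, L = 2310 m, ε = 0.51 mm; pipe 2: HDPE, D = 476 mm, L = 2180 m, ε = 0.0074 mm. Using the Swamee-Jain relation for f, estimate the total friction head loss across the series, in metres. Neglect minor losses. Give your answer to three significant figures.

Pipe 1: V = 2.413 m/s, Re = 2.37×10^6, ε/D = 0.00107, f = 0.02013, h_1 = f(L/D)V²/2g = 28.86 m
Pipe 2: V = 2.433 m/s, Re = 2.38×10^6, ε/D = 1.55×10^-5, f = 0.01070, h_2 = f(L/D)V²/2g = 14.79 m
Series → Q common, losses add: H = Σh = 43.65 m

H ≈ 43.7 m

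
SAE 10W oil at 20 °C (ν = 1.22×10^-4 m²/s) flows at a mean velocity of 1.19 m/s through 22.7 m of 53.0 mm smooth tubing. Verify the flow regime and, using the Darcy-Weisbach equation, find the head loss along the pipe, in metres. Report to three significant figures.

h_f ≈ 3.83 m

Re = VD/ν = 1.19·0.05300/1.22×10^-4 = 517 → laminar (Re < 2300)
f = 64/Re = 0.1238
h_f = f(L/D)V²/(2g) = 0.1238·(22.7/0.05300)·1.19²/(2·9.81) = 3.827 m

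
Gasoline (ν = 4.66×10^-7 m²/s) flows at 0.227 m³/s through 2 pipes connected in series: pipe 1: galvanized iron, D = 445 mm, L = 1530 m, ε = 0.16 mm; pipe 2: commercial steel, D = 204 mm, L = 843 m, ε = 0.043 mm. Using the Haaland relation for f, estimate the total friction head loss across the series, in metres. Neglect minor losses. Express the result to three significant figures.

Pipe 1: V = 1.460 m/s, Re = 1.39×10^6, ε/D = 3.60×10^-4, f = 0.01597, h_1 = f(L/D)V²/2g = 5.960 m
Pipe 2: V = 6.945 m/s, Re = 3.04×10^6, ε/D = 2.11×10^-4, f = 0.01419, h_2 = f(L/D)V²/2g = 144.2 m
Series → Q common, losses add: H = Σh = 150.1 m

H ≈ 150 m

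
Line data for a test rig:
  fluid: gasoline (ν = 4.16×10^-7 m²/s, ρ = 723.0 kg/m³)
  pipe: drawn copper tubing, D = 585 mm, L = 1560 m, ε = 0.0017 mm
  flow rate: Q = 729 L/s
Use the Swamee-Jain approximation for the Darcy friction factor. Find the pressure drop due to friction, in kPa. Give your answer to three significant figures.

Δp ≈ 67.7 kPa

V = 4Q/(πD²) = 4·0.729/(π·0.585²) = 2.712 m/s
Re = VD/ν = 2.712·0.585/4.16×10^-7 = 3.81×10^6 → turbulent
ε/D = 0.0017/585 = 2.91×10^-6
Swamee-Jain: f = 0.009547
h_f = f(L/D)V²/(2g) = 0.009547·(1560/0.585)·2.712²/(2·9.81) = 9.545 m
Δp = ρg·h_f = 723.0·9.81·9.545 = 67.70 kPa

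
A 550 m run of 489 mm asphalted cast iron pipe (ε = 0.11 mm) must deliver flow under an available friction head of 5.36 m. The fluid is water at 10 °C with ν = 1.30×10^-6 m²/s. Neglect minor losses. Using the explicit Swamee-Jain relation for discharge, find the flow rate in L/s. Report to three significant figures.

Swamee-Jain (Type II): Q = -0.965·√(gD⁵h_f/L)·ln[ε/(3.7D) + √(3.17ν²L/(gD³h_f))]
√(gD⁵h_f/L) = √(9.81·0.489⁵·5.36/550) = 0.05170
ε/(3.7D) = 6.08×10^-5; √(3.17ν²L/(gD³h_f)) = 2.19×10^-5
Q = -0.965·0.05170·ln(8.269×10^-5) = 0.4690 m³/s
Check: V = 2.50 m/s, Re = 9.39×10^5, f = 0.01509, h_f = 5.39 m ≈ 5.36 m ✓

Q ≈ 469 L/s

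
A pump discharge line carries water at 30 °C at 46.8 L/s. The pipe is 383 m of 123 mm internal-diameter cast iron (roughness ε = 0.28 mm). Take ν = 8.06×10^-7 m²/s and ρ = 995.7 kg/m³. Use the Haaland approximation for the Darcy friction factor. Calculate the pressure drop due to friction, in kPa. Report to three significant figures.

Δp ≈ 590 kPa

V = 4Q/(πD²) = 4·0.0468/(π·0.123²) = 3.939 m/s
Re = VD/ν = 3.939·0.123/8.06×10^-7 = 6.01×10^5 → turbulent
ε/D = 0.28/123 = 0.00228
Haaland: f = 0.02454
h_f = f(L/D)V²/(2g) = 0.02454·(383/0.123)·3.939²/(2·9.81) = 60.42 m
Δp = ρg·h_f = 995.7·9.81·60.42 = 590.2 kPa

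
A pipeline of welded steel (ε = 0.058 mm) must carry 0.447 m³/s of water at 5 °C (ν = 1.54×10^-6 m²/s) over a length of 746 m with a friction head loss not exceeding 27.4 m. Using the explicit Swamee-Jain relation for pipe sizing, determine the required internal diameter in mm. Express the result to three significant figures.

D ≈ 368 mm

Swamee-Jain (Type III): D = 0.66·[ε^1.25·(LQ²/(gh_f))^4.75 + ν·Q^9.4·(L/(gh_f))^5.2]^0.04
LQ²/(gh_f) = 0.5545; L/(gh_f) = 2.775
Term 1 = ε^1.25·(…)^4.75 = 3.08×10^-7; Term 2 = ν·Q^9.4·(…)^5.2 = 1.61×10^-7
D = 0.66·(3.08×10^-7 + 1.61×10^-7)^0.04 = 0.3684 m = 368 mm
Check: V = 4.19 m/s, Re = 1.00×10^6, f = 0.01428, h_f = 25.9 m ≈ 27.4 m ✓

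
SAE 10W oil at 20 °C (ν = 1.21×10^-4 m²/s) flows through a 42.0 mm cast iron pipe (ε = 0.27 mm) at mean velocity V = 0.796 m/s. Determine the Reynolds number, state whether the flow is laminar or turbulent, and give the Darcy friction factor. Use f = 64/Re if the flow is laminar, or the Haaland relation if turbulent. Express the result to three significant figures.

Re = VD/ν = 0.7960·0.0420/1.21×10^-4 = 276
Re < 2300 → laminar → f = 64/Re = 0.2316

Re ≈ 276; laminar; f = 64/Re ≈ 0.232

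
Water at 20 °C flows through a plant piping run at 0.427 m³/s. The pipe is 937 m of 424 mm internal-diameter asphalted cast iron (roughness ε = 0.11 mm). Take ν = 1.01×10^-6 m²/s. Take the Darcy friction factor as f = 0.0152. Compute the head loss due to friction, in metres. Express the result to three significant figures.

h_f ≈ 15.7 m

V = 4Q/(πD²) = 4·0.427/(π·0.424²) = 3.024 m/s
h_f = f(L/D)V²/(2g) = 0.01520·(937/0.424)·3.024²/(2·9.81) = 15.66 m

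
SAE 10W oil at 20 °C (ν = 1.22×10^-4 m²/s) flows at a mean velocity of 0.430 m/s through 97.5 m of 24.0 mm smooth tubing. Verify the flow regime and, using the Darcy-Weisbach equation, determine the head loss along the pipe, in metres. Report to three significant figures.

Re = VD/ν = 0.430·0.02400/1.22×10^-4 = 84.6 → laminar (Re < 2300)
f = 64/Re = 0.7566
h_f = f(L/D)V²/(2g) = 0.7566·(97.5/0.02400)·0.430²/(2·9.81) = 28.97 m

h_f ≈ 29.0 m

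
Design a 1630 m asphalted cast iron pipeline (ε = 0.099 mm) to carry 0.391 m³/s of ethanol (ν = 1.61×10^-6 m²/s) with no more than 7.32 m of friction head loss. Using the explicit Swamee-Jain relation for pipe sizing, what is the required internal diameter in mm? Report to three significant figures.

D ≈ 539 mm

Swamee-Jain (Type III): D = 0.66·[ε^1.25·(LQ²/(gh_f))^4.75 + ν·Q^9.4·(L/(gh_f))^5.2]^0.04
LQ²/(gh_f) = 3.470; L/(gh_f) = 22.70
Term 1 = ε^1.25·(…)^4.75 = 0.00364; Term 2 = ν·Q^9.4·(…)^5.2 = 0.00266
D = 0.66·(0.00364 + 0.00266)^0.04 = 0.5389 m = 539 mm
Check: V = 1.71 m/s, Re = 5.74×10^5, f = 0.01518, h_f = 6.87 m ≈ 7.32 m ✓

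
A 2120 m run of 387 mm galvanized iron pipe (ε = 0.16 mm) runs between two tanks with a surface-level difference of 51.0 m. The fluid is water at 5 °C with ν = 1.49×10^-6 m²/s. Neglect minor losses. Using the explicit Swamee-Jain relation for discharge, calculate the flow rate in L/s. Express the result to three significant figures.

Q ≈ 389 L/s

Swamee-Jain (Type II): Q = -0.965·√(gD⁵h_f/L)·ln[ε/(3.7D) + √(3.17ν²L/(gD³h_f))]
√(gD⁵h_f/L) = √(9.81·0.387⁵·51.0/2120) = 0.04526
ε/(3.7D) = 1.12×10^-4; √(3.17ν²L/(gD³h_f)) = 2.27×10^-5
Q = -0.965·0.04526·ln(1.344×10^-4) = 0.3894 m³/s
Check: V = 3.31 m/s, Re = 8.60×10^5, f = 0.01678, h_f = 51.3 m ≈ 51.0 m ✓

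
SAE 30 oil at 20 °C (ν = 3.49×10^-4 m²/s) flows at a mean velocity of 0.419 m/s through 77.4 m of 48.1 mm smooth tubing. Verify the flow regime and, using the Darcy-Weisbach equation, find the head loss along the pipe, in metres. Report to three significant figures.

Re = VD/ν = 0.419·0.04810/3.49×10^-4 = 57.7 → laminar (Re < 2300)
f = 64/Re = 1.108
h_f = f(L/D)V²/(2g) = 1.108·(77.4/0.04810)·0.419²/(2·9.81) = 15.96 m

h_f ≈ 16.0 m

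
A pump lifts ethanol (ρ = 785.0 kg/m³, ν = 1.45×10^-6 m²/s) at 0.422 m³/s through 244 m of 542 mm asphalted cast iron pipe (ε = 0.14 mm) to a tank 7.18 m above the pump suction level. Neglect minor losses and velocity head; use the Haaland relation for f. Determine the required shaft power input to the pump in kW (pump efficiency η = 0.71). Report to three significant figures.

V = 4Q/(πD²) = 1.829 m/s; Re = 6.84×10^5; ε/D = 2.58×10^-4; f = 0.01550
h_f = f(L/D)V²/2g = 1.190 m
Total head H = z + h_f = 7.18 + 1.190 = 8.370 m
P_hyd = ρgQH = 785.0·9.81·0.422·8.370 = 27.20 kW
P_shaft = P_hyd/η = 27.20/0.71 = 38.31 kW

P_shaft ≈ 38.3 kW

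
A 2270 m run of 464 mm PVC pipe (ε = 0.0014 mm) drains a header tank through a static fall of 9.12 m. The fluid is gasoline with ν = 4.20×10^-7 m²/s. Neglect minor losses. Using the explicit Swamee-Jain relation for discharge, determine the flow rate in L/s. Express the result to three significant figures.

Swamee-Jain (Type II): Q = -0.965·√(gD⁵h_f/L)·ln[ε/(3.7D) + √(3.17ν²L/(gD³h_f))]
√(gD⁵h_f/L) = √(9.81·0.464⁵·9.12/2270) = 0.02911
ε/(3.7D) = 8.15×10^-7; √(3.17ν²L/(gD³h_f)) = 1.19×10^-5
Q = -0.965·0.02911·ln(1.273×10^-5) = 0.3167 m³/s
Check: V = 1.87 m/s, Re = 2.07×10^6, f = 0.01043, h_f = 9.12 m ≈ 9.12 m ✓

Q ≈ 317 L/s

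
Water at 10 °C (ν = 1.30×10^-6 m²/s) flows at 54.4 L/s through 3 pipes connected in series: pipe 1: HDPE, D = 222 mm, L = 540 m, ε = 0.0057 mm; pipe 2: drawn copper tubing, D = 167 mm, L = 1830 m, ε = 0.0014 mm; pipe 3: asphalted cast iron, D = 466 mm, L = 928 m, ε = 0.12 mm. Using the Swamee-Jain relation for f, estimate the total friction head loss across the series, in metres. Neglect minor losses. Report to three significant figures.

Pipe 1: V = 1.405 m/s, Re = 2.40×10^5, ε/D = 2.57×10^-5, f = 0.01525, h_1 = f(L/D)V²/2g = 3.736 m
Pipe 2: V = 2.484 m/s, Re = 3.19×10^5, ε/D = 8.38×10^-6, f = 0.01431, h_2 = f(L/D)V²/2g = 49.31 m
Pipe 3: V = 0.3190 m/s, Re = 1.14×10^5, ε/D = 2.58×10^-4, f = 0.01890, h_3 = f(L/D)V²/2g = 0.1951 m
Series → Q common, losses add: H = Σh = 53.24 m

H ≈ 53.2 m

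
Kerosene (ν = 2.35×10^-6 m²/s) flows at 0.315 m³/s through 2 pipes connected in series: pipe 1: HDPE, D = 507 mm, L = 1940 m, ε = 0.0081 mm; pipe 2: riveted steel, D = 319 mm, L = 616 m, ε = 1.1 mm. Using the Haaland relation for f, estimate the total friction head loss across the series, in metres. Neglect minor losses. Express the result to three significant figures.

Pipe 1: V = 1.560 m/s, Re = 3.37×10^5, ε/D = 1.60×10^-5, f = 0.01418, h_1 = f(L/D)V²/2g = 6.733 m
Pipe 2: V = 3.941 m/s, Re = 5.35×10^5, ε/D = 0.00345, f = 0.02748, h_2 = f(L/D)V²/2g = 42.02 m
Series → Q common, losses add: H = Σh = 48.75 m

H ≈ 48.7 m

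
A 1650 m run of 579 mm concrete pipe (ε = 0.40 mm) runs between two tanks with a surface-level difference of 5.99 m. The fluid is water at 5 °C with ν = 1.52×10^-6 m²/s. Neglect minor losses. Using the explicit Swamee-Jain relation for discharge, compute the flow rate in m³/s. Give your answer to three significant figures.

Q ≈ 0.391 m³/s

Swamee-Jain (Type II): Q = -0.965·√(gD⁵h_f/L)·ln[ε/(3.7D) + √(3.17ν²L/(gD³h_f))]
√(gD⁵h_f/L) = √(9.81·0.579⁵·5.99/1650) = 0.04814
ε/(3.7D) = 1.87×10^-4; √(3.17ν²L/(gD³h_f)) = 3.25×10^-5
Q = -0.965·0.04814·ln(2.193×10^-4) = 0.3914 m³/s
Check: V = 1.49 m/s, Re = 5.66×10^5, f = 0.01878, h_f = 6.03 m ≈ 5.99 m ✓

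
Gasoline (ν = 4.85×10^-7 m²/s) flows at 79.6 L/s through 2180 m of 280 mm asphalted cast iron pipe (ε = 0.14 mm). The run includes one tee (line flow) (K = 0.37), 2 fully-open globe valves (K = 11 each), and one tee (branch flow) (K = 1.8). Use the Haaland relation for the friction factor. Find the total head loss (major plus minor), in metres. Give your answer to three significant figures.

V = 4Q/(πD²) = 1.293 m/s; V²/2g = 0.08518 m
Re = 7.46×10^5, ε/D = 5.00×10^-4 → f = 0.01731 (Haaland)
Major: h_f = f(L/D)·V²/2g = 0.01731·7786·0.08518 = 11.48 m
Minor: ΣK = 24.2; h_m = ΣK·V²/2g = 2.059 m
Total H_L = 11.48 + 2.059 = 13.54 m

H_L ≈ 13.5 m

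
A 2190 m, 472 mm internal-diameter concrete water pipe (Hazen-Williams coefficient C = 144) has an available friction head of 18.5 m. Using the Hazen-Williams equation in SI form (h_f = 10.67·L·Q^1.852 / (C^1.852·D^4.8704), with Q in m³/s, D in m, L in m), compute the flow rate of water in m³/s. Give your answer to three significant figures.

Q ≈ 0.423 m³/s

Rearranging: Q = [h_f·C^1.852·D^4.8704 / (10.67·L)]^(1/1.852)
Q = [18.5·144^1.852·0.472^4.8704 / (10.67·2190)]^0.540 = 0.4229 m³/s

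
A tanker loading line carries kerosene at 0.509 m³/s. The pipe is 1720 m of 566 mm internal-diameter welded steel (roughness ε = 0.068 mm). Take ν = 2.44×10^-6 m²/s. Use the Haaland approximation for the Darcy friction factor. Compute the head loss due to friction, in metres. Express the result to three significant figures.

V = 4Q/(πD²) = 4·0.509/(π·0.566²) = 2.023 m/s
Re = VD/ν = 2.023·0.566/2.44×10^-6 = 4.69×10^5 → turbulent
ε/D = 0.068/566 = 1.20×10^-4
Haaland: f = 0.01459
h_f = f(L/D)V²/(2g) = 0.01459·(1720/0.566)·2.023²/(2·9.81) = 9.246 m

h_f ≈ 9.25 m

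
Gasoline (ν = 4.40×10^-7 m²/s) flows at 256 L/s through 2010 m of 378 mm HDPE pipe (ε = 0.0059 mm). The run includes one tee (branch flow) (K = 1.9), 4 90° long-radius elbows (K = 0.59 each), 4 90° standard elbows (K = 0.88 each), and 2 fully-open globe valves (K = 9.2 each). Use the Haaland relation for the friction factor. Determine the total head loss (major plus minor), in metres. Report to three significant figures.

H_L ≈ 22.2 m

V = 4Q/(πD²) = 2.281 m/s; V²/2g = 0.2652 m
Re = 1.96×10^6, ε/D = 1.56×10^-5 → f = 0.01084 (Haaland)
Major: h_f = f(L/D)·V²/2g = 0.01084·5317·0.2652 = 15.28 m
Minor: ΣK = 26.2; h_m = ΣK·V²/2g = 6.944 m
Total H_L = 15.28 + 6.944 = 22.23 m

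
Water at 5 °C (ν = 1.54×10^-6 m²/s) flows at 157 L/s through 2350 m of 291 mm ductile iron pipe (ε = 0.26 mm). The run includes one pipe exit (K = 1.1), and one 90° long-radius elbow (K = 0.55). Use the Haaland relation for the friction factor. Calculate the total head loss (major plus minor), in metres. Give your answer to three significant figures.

V = 4Q/(πD²) = 2.361 m/s; V²/2g = 0.2840 m
Re = 4.46×10^5, ε/D = 8.93×10^-4 → f = 0.01978 (Haaland)
Major: h_f = f(L/D)·V²/2g = 0.01978·8076·0.2840 = 45.36 m
Minor: ΣK = 1.65; h_m = ΣK·V²/2g = 0.4686 m
Total H_L = 45.36 + 0.4686 = 45.83 m

H_L ≈ 45.8 m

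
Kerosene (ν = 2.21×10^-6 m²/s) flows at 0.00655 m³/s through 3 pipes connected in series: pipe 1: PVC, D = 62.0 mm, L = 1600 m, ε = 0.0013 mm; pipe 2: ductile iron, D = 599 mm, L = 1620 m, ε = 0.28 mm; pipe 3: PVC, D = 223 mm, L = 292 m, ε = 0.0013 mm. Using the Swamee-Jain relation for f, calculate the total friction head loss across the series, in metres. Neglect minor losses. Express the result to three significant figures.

Pipe 1: V = 2.170 m/s, Re = 6.09×10^4, ε/D = 2.10×10^-5, f = 0.01997, h_1 = f(L/D)V²/2g = 123.6 m
Pipe 2: V = 0.02324 m/s, Re = 6300, ε/D = 4.67×10^-4, f = 0.03598, h_2 = f(L/D)V²/2g = 0.002679 m
Pipe 3: V = 0.1677 m/s, Re = 1.69×10^4, ε/D = 5.83×10^-6, f = 0.02695, h_3 = f(L/D)V²/2g = 0.05058 m
Series → Q common, losses add: H = Σh = 123.7 m

H ≈ 124 m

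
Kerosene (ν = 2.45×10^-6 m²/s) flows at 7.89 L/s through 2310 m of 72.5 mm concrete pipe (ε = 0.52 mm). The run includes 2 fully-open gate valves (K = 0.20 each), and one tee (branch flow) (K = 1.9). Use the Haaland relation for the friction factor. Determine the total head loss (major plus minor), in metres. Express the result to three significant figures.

H_L ≈ 209 m

V = 4Q/(πD²) = 1.911 m/s; V²/2g = 0.1862 m
Re = 5.66×10^4, ε/D = 0.00717 → f = 0.03523 (Haaland)
Major: h_f = f(L/D)·V²/2g = 0.03523·31862·0.1862 = 209.0 m
Minor: ΣK = 2.30; h_m = ΣK·V²/2g = 0.4282 m
Total H_L = 209.0 + 0.4282 = 209.4 m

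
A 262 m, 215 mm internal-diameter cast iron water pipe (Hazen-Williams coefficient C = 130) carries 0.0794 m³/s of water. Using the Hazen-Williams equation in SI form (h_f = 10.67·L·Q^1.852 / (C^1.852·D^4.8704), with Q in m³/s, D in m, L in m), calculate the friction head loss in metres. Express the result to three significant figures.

h_f = 10.67·262·0.0794^1.852 / (130^1.852·0.215^4.8704) = 5.562 m

h_f ≈ 5.56 m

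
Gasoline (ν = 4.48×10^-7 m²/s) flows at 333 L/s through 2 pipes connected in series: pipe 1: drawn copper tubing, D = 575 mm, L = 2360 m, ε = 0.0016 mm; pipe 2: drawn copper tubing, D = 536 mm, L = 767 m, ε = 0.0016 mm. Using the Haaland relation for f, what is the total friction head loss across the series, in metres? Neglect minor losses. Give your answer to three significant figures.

Pipe 1: V = 1.282 m/s, Re = 1.65×10^6, ε/D = 2.78×10^-6, f = 0.01074, h_1 = f(L/D)V²/2g = 3.694 m
Pipe 2: V = 1.476 m/s, Re = 1.77×10^6, ε/D = 2.99×10^-6, f = 0.01063, h_2 = f(L/D)V²/2g = 1.688 m
Series → Q common, losses add: H = Σh = 5.382 m

H ≈ 5.38 m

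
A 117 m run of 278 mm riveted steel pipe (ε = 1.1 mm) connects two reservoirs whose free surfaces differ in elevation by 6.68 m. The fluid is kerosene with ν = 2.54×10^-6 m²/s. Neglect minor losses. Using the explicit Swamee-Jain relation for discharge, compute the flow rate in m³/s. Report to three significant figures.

Swamee-Jain (Type II): Q = -0.965·√(gD⁵h_f/L)·ln[ε/(3.7D) + √(3.17ν²L/(gD³h_f))]
√(gD⁵h_f/L) = √(9.81·0.278⁵·6.68/117) = 0.03050
ε/(3.7D) = 0.00107; √(3.17ν²L/(gD³h_f)) = 4.12×10^-5
Q = -0.965·0.03050·ln(0.001111) = 0.2002 m³/s
Check: V = 3.30 m/s, Re = 3.61×10^5, f = 0.02876, h_f = 6.71 m ≈ 6.68 m ✓

Q ≈ 0.200 m³/s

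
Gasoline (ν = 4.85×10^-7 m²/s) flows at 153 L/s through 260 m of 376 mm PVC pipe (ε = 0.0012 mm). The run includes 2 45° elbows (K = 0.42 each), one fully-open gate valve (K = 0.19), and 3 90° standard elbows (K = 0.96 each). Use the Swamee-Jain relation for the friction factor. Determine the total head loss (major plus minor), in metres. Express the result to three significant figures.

V = 4Q/(πD²) = 1.378 m/s; V²/2g = 0.09677 m
Re = 1.07×10^6, ε/D = 3.19×10^-6 → f = 0.01156 (Swamee-Jain)
Major: h_f = f(L/D)·V²/2g = 0.01156·691.5·0.09677 = 0.7738 m
Minor: ΣK = 3.91; h_m = ΣK·V²/2g = 0.3784 m
Total H_L = 0.7738 + 0.3784 = 1.152 m

H_L ≈ 1.15 m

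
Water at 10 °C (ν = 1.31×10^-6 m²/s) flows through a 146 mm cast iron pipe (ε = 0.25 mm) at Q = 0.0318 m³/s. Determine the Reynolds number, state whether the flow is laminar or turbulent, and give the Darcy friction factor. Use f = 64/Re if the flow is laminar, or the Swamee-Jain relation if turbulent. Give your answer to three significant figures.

Re ≈ 2.12×10^5; turbulent; f ≈ 0.0236

V = 4Q/(πD²) = 1.899 m/s
Re = VD/ν = 1.899·0.146/1.31×10^-6 = 2.12×10^5
Re > 4000 → turbulent; ε/D = 0.00171
Swamee-Jain: f = 0.02359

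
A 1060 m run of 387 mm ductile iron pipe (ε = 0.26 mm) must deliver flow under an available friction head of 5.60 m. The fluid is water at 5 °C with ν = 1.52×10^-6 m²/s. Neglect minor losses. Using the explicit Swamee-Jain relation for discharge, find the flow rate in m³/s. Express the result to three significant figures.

Q ≈ 0.171 m³/s

Swamee-Jain (Type II): Q = -0.965·√(gD⁵h_f/L)·ln[ε/(3.7D) + √(3.17ν²L/(gD³h_f))]
√(gD⁵h_f/L) = √(9.81·0.387⁵·5.60/1060) = 0.02121
ε/(3.7D) = 1.82×10^-4; √(3.17ν²L/(gD³h_f)) = 4.94×10^-5
Q = -0.965·0.02121·ln(2.310×10^-4) = 0.1714 m³/s
Check: V = 1.46 m/s, Re = 3.71×10^5, f = 0.01903, h_f = 5.64 m ≈ 5.60 m ✓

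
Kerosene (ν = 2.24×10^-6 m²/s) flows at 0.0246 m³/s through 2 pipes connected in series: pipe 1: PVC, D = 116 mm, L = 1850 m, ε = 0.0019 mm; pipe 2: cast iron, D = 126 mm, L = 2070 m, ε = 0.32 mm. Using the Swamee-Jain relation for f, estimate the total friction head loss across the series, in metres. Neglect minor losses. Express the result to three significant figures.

H ≈ 163 m

Pipe 1: V = 2.328 m/s, Re = 1.21×10^5, ε/D = 1.64×10^-5, f = 0.01730, h_1 = f(L/D)V²/2g = 76.18 m
Pipe 2: V = 1.973 m/s, Re = 1.11×10^5, ε/D = 0.00254, f = 0.02653, h_2 = f(L/D)V²/2g = 86.47 m
Series → Q common, losses add: H = Σh = 162.6 m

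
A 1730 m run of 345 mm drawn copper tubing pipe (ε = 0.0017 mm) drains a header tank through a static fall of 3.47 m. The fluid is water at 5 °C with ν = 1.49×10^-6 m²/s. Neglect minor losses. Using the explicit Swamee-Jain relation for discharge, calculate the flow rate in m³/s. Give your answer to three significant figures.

Swamee-Jain (Type II): Q = -0.965·√(gD⁵h_f/L)·ln[ε/(3.7D) + √(3.17ν²L/(gD³h_f))]
√(gD⁵h_f/L) = √(9.81·0.345⁵·3.47/1730) = 0.009807
ε/(3.7D) = 1.33×10^-6; √(3.17ν²L/(gD³h_f)) = 9.33×10^-5
Q = -0.965·0.009807·ln(9.466×10^-5) = 0.08768 m³/s
Check: V = 0.938 m/s, Re = 2.17×10^5, f = 0.01533, h_f = 3.45 m ≈ 3.47 m ✓

Q ≈ 0.0877 m³/s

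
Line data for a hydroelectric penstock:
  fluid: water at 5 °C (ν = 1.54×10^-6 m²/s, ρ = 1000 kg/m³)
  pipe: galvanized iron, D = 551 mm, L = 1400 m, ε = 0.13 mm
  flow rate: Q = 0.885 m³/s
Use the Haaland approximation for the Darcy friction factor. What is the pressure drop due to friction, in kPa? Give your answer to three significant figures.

V = 4Q/(πD²) = 4·0.885/(π·0.551²) = 3.712 m/s
Re = VD/ν = 3.712·0.551/1.54×10^-6 = 1.33×10^6 → turbulent
ε/D = 0.13/551 = 2.36×10^-4
Haaland: f = 0.01481
h_f = f(L/D)V²/(2g) = 0.01481·(1400/0.551)·3.712²/(2·9.81) = 26.42 m
Δp = ρg·h_f = 1000·9.81·26.42 = 259.2 kPa

Δp ≈ 259 kPa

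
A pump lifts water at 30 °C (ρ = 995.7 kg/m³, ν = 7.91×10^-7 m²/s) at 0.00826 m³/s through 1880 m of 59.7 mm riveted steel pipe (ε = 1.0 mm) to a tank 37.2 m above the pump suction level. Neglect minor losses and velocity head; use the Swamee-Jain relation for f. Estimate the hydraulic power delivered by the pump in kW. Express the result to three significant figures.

V = 4Q/(πD²) = 2.951 m/s; Re = 2.23×10^5; ε/D = 0.0168; f = 0.04582
h_f = f(L/D)V²/2g = 640.4 m
Total head H = z + h_f = 37.2 + 640.4 = 677.6 m
P_hyd = ρgQH = 995.7·9.81·0.00826·677.6 = 54.67 kW

P_hyd ≈ 54.7 kW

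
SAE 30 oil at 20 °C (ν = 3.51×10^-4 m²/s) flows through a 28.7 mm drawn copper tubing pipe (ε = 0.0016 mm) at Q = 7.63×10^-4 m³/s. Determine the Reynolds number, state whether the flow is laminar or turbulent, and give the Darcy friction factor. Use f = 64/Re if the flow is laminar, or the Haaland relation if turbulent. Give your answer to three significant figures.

V = 4Q/(πD²) = 1.179 m/s
Re = VD/ν = 1.179·0.0287/3.51×10^-4 = 96.4
Re < 2300 → laminar → f = 64/Re = 0.6636

Re ≈ 96.4; laminar; f = 64/Re ≈ 0.664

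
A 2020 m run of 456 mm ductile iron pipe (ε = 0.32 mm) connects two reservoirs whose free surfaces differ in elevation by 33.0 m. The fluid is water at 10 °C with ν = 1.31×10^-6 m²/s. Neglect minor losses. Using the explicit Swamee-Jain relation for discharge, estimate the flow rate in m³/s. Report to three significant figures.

Swamee-Jain (Type II): Q = -0.965·√(gD⁵h_f/L)·ln[ε/(3.7D) + √(3.17ν²L/(gD³h_f))]
√(gD⁵h_f/L) = √(9.81·0.456⁵·33.0/2020) = 0.05621
ε/(3.7D) = 1.90×10^-4; √(3.17ν²L/(gD³h_f)) = 1.89×10^-5
Q = -0.965·0.05621·ln(2.086×10^-4) = 0.4597 m³/s
Check: V = 2.82 m/s, Re = 9.80×10^5, f = 0.01854, h_f = 33.2 m ≈ 33.0 m ✓

Q ≈ 0.460 m³/s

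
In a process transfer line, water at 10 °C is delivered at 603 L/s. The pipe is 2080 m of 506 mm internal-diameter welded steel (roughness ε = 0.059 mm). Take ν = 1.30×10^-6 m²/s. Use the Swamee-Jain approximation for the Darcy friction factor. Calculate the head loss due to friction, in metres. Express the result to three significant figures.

h_f ≈ 25.6 m

V = 4Q/(πD²) = 4·0.603/(π·0.506²) = 2.999 m/s
Re = VD/ν = 2.999·0.506/1.30×10^-6 = 1.17×10^6 → turbulent
ε/D = 0.059/506 = 1.17×10^-4
Swamee-Jain: f = 0.01359
h_f = f(L/D)V²/(2g) = 0.01359·(2080/0.506)·2.999²/(2·9.81) = 25.60 m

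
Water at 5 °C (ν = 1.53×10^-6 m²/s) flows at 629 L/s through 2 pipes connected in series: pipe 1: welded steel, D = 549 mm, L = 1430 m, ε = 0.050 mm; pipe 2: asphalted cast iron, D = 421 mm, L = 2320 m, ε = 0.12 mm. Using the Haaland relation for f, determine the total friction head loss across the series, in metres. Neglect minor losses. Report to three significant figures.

H ≈ 100 m

Pipe 1: V = 2.657 m/s, Re = 9.53×10^5, ε/D = 9.11×10^-5, f = 0.01325, h_1 = f(L/D)V²/2g = 12.42 m
Pipe 2: V = 4.519 m/s, Re = 1.24×10^6, ε/D = 2.85×10^-4, f = 0.01534, h_2 = f(L/D)V²/2g = 87.99 m
Series → Q common, losses add: H = Σh = 100.4 m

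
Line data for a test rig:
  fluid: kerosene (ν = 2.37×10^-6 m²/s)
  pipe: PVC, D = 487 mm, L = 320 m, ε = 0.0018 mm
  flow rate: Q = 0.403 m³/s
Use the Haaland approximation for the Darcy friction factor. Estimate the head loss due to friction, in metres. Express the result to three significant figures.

V = 4Q/(πD²) = 4·0.403/(π·0.487²) = 2.164 m/s
Re = VD/ν = 2.164·0.487/2.37×10^-6 = 4.45×10^5 → turbulent
ε/D = 0.0018/487 = 3.70×10^-6
Haaland: f = 0.01338
h_f = f(L/D)V²/(2g) = 0.01338·(320/0.487)·2.164²/(2·9.81) = 2.097 m

h_f ≈ 2.10 m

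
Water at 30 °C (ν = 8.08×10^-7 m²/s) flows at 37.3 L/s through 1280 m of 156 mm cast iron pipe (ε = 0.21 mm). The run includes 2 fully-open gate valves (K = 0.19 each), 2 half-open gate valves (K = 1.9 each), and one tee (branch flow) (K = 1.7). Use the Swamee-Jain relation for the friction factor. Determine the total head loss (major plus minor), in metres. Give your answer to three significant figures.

H_L ≈ 36.0 m

V = 4Q/(πD²) = 1.952 m/s; V²/2g = 0.1941 m
Re = 3.77×10^5, ε/D = 0.00135 → f = 0.02191 (Swamee-Jain)
Major: h_f = f(L/D)·V²/2g = 0.02191·8205·0.1941 = 34.89 m
Minor: ΣK = 5.88; h_m = ΣK·V²/2g = 1.141 m
Total H_L = 34.89 + 1.141 = 36.04 m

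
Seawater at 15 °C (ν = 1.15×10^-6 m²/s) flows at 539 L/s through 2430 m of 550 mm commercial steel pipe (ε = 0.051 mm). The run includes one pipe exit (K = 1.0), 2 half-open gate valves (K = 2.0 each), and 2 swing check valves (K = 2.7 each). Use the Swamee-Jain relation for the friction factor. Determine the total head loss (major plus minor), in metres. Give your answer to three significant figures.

H_L ≈ 18.2 m

V = 4Q/(πD²) = 2.269 m/s; V²/2g = 0.2623 m
Re = 1.09×10^6, ε/D = 9.27×10^-5 → f = 0.01331 (Swamee-Jain)
Major: h_f = f(L/D)·V²/2g = 0.01331·4418·0.2623 = 15.42 m
Minor: ΣK = 10.4; h_m = ΣK·V²/2g = 2.728 m
Total H_L = 15.42 + 2.728 = 18.15 m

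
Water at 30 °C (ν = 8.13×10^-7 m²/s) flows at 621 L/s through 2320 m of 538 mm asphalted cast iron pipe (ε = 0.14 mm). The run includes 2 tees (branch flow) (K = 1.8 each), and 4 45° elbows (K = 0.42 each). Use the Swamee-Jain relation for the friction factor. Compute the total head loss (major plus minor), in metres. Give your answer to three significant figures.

H_L ≈ 26.7 m

V = 4Q/(πD²) = 2.732 m/s; V²/2g = 0.3803 m
Re = 1.81×10^6, ε/D = 2.60×10^-4 → f = 0.01504 (Swamee-Jain)
Major: h_f = f(L/D)·V²/2g = 0.01504·4312·0.3803 = 24.67 m
Minor: ΣK = 5.28; h_m = ΣK·V²/2g = 2.008 m
Total H_L = 24.67 + 2.008 = 26.68 m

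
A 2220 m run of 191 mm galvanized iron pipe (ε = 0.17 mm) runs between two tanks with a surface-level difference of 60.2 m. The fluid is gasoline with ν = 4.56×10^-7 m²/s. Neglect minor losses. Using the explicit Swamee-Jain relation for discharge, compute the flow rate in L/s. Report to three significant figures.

Swamee-Jain (Type II): Q = -0.965·√(gD⁵h_f/L)·ln[ε/(3.7D) + √(3.17ν²L/(gD³h_f))]
√(gD⁵h_f/L) = √(9.81·0.191⁵·60.2/2220) = 0.008223
ε/(3.7D) = 2.41×10^-4; √(3.17ν²L/(gD³h_f)) = 1.89×10^-5
Q = -0.965·0.008223·ln(2.594×10^-4) = 0.06552 m³/s
Check: V = 2.29 m/s, Re = 9.58×10^5, f = 0.01953, h_f = 60.5 m ≈ 60.2 m ✓

Q ≈ 65.5 L/s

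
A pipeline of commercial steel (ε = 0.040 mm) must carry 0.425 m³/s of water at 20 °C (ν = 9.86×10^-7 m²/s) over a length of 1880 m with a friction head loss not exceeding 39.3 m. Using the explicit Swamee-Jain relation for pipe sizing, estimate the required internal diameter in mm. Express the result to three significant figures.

Swamee-Jain (Type III): D = 0.66·[ε^1.25·(LQ²/(gh_f))^4.75 + ν·Q^9.4·(L/(gh_f))^5.2]^0.04
LQ²/(gh_f) = 0.8808; L/(gh_f) = 4.876
Term 1 = ε^1.25·(…)^4.75 = 1.74×10^-6; Term 2 = ν·Q^9.4·(…)^5.2 = 1.20×10^-6
D = 0.66·(1.74×10^-6 + 1.20×10^-6)^0.04 = 0.3965 m = 397 mm
Check: V = 3.44 m/s, Re = 1.38×10^6, f = 0.01319, h_f = 37.8 m ≈ 39.3 m ✓

D ≈ 397 mm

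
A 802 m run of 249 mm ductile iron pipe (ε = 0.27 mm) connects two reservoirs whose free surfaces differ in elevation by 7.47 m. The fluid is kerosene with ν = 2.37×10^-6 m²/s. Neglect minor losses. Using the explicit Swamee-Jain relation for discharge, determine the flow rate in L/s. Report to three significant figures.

Q ≈ 70.5 L/s

Swamee-Jain (Type II): Q = -0.965·√(gD⁵h_f/L)·ln[ε/(3.7D) + √(3.17ν²L/(gD³h_f))]
√(gD⁵h_f/L) = √(9.81·0.249⁵·7.47/802) = 0.009352
ε/(3.7D) = 2.93×10^-4; √(3.17ν²L/(gD³h_f)) = 1.12×10^-4
Q = -0.965·0.009352·ln(4.054×10^-4) = 0.07049 m³/s
Check: V = 1.45 m/s, Re = 1.52×10^5, f = 0.02189, h_f = 7.53 m ≈ 7.47 m ✓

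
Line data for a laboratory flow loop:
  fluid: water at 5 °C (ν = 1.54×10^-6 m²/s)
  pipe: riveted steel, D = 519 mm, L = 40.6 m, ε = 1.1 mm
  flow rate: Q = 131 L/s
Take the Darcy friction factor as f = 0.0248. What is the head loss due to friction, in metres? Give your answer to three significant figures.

V = 4Q/(πD²) = 4·0.131/(π·0.519²) = 0.6192 m/s
h_f = f(L/D)V²/(2g) = 0.02480·(40.6/0.519)·0.6192²/(2·9.81) = 0.03791 m

h_f ≈ 0.0379 m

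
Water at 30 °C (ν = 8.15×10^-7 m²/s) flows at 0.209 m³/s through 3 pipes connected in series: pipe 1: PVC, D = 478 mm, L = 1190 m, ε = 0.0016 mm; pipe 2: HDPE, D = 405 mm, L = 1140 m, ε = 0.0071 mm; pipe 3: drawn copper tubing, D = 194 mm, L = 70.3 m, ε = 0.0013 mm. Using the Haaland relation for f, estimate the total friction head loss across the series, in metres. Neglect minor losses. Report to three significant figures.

H ≈ 16.8 m

Pipe 1: V = 1.165 m/s, Re = 6.83×10^5, ε/D = 3.35×10^-6, f = 0.01241, h_1 = f(L/D)V²/2g = 2.136 m
Pipe 2: V = 1.622 m/s, Re = 8.06×10^5, ε/D = 1.75×10^-5, f = 0.01230, h_2 = f(L/D)V²/2g = 4.645 m
Pipe 3: V = 7.071 m/s, Re = 1.68×10^6, ε/D = 6.70×10^-6, f = 0.01080, h_3 = f(L/D)V²/2g = 9.977 m
Series → Q common, losses add: H = Σh = 16.76 m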